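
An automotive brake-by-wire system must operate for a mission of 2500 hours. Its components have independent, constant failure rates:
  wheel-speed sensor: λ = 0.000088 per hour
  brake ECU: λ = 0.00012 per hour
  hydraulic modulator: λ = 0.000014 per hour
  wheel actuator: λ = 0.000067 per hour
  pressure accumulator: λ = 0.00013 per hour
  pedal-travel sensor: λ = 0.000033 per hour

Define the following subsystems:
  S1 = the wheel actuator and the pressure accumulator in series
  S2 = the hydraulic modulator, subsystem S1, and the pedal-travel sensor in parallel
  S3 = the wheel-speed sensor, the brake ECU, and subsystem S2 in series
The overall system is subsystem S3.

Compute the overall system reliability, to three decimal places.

R(wheel-speed sensor) = exp(−0.000088 × 2500) = 0.80252
R(brake ECU) = exp(−0.00012 × 2500) = 0.74082
R(hydraulic modulator) = exp(−0.000014 × 2500) = 0.96561
R(wheel actuator) = exp(−0.000067 × 2500) = 0.84578
R(pressure accumulator) = exp(−0.00013 × 2500) = 0.72253
R(pedal-travel sensor) = exp(−0.000033 × 2500) = 0.92081
Series (wheel actuator and pressure accumulator): 0.84578 × 0.72253 = 0.61110
Parallel (hydraulic modulator, [0.61110], and pedal-travel sensor): 1 − (1 − 0.96561)(1 − 0.61110)(1 − 0.92081) = 0.99894
Series (wheel-speed sensor, brake ECU, and [0.99894]): 0.80252 × 0.74082 × 0.99894 = 0.594

0.594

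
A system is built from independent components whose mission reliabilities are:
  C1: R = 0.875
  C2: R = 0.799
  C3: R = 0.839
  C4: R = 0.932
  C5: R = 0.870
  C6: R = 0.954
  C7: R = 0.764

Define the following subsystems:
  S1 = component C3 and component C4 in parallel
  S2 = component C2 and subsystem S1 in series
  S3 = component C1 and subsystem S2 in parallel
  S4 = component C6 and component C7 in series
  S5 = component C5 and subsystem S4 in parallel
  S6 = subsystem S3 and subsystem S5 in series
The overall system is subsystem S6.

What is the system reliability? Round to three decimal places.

0.939

Parallel (C3 and C4): 1 − (1 − 0.83900)(1 − 0.93200) = 0.98905
Series (C2 and [0.98905]): 0.79900 × 0.98905 = 0.79025
Parallel (C1 and [0.79025]): 1 − (1 − 0.87500)(1 − 0.79025) = 0.97378
Series (C6 and C7): 0.95400 × 0.76400 = 0.72886
Parallel (C5 and [0.72886]): 1 − (1 − 0.87000)(1 − 0.72886) = 0.96475
Series ([0.97378] and [0.96475]): 0.97378 × 0.96475 = 0.939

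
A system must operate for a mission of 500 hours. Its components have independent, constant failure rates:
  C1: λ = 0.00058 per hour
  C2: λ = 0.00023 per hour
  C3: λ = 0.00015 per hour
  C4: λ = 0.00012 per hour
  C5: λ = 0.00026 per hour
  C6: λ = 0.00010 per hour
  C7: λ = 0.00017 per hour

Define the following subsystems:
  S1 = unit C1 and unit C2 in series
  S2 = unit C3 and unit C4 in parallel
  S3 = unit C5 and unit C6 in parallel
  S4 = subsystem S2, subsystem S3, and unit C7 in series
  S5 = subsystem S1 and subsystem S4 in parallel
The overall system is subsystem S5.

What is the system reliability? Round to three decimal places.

R(C1) = exp(−0.00058 × 500) = 0.74826
R(C2) = exp(−0.00023 × 500) = 0.89137
R(C3) = exp(−0.00015 × 500) = 0.92774
R(C4) = exp(−0.00012 × 500) = 0.94176
R(C5) = exp(−0.00026 × 500) = 0.87810
R(C6) = exp(−0.00010 × 500) = 0.95123
R(C7) = exp(−0.00017 × 500) = 0.91851
Series (C1 and C2): 0.74826 × 0.89137 = 0.66698
Parallel (C3 and C4): 1 − (1 − 0.92774)(1 − 0.94176) = 0.99579
Parallel (C5 and C6): 1 − (1 − 0.87810)(1 − 0.95123) = 0.99405
Series ([0.99579], [0.99405], and C7): 0.99579 × 0.99405 × 0.91851 = 0.90920
Parallel ([0.66698] and [0.90920]): 1 − (1 − 0.66698)(1 − 0.90920) = 0.970

0.970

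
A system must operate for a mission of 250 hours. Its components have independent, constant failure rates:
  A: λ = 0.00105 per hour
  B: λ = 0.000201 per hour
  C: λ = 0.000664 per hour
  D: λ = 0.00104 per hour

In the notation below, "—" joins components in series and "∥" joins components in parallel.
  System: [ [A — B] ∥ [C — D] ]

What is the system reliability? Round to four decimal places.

R(A) = exp(−0.00105 × 250) = 0.769126
R(B) = exp(−0.000201 × 250) = 0.950992
R(C) = exp(−0.000664 × 250) = 0.847046
R(D) = exp(−0.00104 × 250) = 0.771052
Series (A and B): 0.769126 × 0.950992 = 0.731433
Series (C and D): 0.847046 × 0.771052 = 0.653117
Parallel ([0.731433] and [0.653117]): 1 − (1 − 0.731433)(1 − 0.653117) = 0.9068

0.9068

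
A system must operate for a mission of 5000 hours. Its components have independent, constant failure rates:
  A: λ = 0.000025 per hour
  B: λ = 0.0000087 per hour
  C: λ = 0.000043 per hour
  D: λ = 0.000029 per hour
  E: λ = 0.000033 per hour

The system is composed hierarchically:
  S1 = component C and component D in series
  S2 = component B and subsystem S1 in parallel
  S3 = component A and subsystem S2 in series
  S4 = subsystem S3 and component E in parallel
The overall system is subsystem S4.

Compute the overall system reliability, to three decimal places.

0.980

R(A) = exp(−0.000025 × 5000) = 0.88250
R(B) = exp(−0.0000087 × 5000) = 0.95743
R(C) = exp(−0.000043 × 5000) = 0.80654
R(D) = exp(−0.000029 × 5000) = 0.86502
R(E) = exp(−0.000033 × 5000) = 0.84789
Series (C and D): 0.80654 × 0.86502 = 0.69767
Parallel (B and [0.69767]): 1 − (1 − 0.95743)(1 − 0.69767) = 0.98713
Series (A and [0.98713]): 0.88250 × 0.98713 = 0.87114
Parallel ([0.87114] and E): 1 − (1 − 0.87114)(1 − 0.84789) = 0.980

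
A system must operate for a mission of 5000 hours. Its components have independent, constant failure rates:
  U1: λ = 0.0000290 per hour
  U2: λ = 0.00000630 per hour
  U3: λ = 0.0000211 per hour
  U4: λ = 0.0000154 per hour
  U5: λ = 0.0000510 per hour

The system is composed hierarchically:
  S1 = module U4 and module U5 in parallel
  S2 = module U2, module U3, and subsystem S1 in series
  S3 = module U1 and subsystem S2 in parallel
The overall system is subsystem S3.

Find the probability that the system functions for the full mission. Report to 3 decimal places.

R(U1) = exp(−0.0000290 × 5000) = 0.86502
R(U2) = exp(−0.00000630 × 5000) = 0.96899
R(U3) = exp(−0.0000211 × 5000) = 0.89987
R(U4) = exp(−0.0000154 × 5000) = 0.92589
R(U5) = exp(−0.0000510 × 5000) = 0.77492
Parallel (U4 and U5): 1 − (1 − 0.92589)(1 − 0.77492) = 0.98332
Series (U2, U3, and [0.98332]): 0.96899 × 0.89987 × 0.98332 = 0.85742
Parallel (U1 and [0.85742]): 1 − (1 − 0.86502)(1 − 0.85742) = 0.981

0.981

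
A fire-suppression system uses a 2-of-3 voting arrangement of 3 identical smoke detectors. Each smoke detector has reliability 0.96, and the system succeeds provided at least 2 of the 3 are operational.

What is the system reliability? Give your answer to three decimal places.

0.995

R = Σ_{i=2}^{3} C(3,i) p^i (1−p)^{3−i} with p = 0.96
C(3,2)·0.96^2·0.04^1 = 0.11059
C(3,3)·0.96^3·0.04^0 = 0.88474
Sum = 0.995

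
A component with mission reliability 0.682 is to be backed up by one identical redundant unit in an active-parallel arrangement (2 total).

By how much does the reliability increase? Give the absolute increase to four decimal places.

0.2169

R_before = 0.682
R_after = 1 − (1 − 0.682)^2 = 0.8989
ΔR = 0.8989 − 0.682 = 0.2169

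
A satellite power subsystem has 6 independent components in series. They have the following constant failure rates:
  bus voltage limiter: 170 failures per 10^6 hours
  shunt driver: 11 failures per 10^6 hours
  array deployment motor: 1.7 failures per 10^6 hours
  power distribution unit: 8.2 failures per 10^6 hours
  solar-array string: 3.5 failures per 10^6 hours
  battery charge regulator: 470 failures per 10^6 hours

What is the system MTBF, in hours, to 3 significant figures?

1510

Series of exponential components: λ_sys = Σ λ_i
λ_sys = 0.00017 + 0.000011 + 0.0000017 + 0.0000082 + 0.0000035 + 0.00047 = 6.6440e-04 /h
MTBF = 1 / λ_sys = 1510 h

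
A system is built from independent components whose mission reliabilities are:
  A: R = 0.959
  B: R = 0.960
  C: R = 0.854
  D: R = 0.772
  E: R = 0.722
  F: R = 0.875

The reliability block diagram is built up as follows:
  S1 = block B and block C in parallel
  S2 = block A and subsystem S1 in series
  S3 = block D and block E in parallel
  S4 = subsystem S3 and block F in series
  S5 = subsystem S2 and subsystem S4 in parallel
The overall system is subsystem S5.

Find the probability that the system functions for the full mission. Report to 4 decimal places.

Parallel (B and C): 1 − (1 − 0.960000)(1 − 0.854000) = 0.994160
Series (A and [0.994160]): 0.959000 × 0.994160 = 0.953399
Parallel (D and E): 1 − (1 − 0.772000)(1 − 0.722000) = 0.936616
Series ([0.936616] and F): 0.936616 × 0.875000 = 0.819539
Parallel ([0.953399] and [0.819539]): 1 − (1 − 0.953399)(1 − 0.819539) = 0.9916

0.9916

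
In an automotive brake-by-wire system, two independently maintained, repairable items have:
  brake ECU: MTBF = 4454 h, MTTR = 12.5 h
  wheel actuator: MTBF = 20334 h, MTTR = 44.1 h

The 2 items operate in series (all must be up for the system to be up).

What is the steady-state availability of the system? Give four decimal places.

A(brake ECU) = MTBF/(MTBF+MTTR) = 4454/(4454+12.5) = 0.997201
A(wheel actuator) = MTBF/(MTBF+MTTR) = 20334/(20334+44.1) = 0.997836
Series availability: 0.997201 × 0.997836 = 0.9950

0.9950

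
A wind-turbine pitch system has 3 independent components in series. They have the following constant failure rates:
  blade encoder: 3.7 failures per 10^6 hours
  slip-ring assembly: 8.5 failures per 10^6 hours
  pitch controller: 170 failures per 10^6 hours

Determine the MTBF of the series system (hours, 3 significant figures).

5490

Series of exponential components: λ_sys = Σ λ_i
λ_sys = 0.0000037 + 0.0000085 + 0.00017 = 1.8220e-04 /h
MTBF = 1 / λ_sys = 5490 h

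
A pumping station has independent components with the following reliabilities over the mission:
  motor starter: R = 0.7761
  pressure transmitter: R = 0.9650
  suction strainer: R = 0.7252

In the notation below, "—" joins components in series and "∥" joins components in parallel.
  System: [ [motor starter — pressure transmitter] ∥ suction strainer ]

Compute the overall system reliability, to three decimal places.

0.931

Series (motor starter and pressure transmitter): 0.77610 × 0.96500 = 0.74894
Parallel ([0.74894] and suction strainer): 1 − (1 − 0.74894)(1 − 0.72520) = 0.931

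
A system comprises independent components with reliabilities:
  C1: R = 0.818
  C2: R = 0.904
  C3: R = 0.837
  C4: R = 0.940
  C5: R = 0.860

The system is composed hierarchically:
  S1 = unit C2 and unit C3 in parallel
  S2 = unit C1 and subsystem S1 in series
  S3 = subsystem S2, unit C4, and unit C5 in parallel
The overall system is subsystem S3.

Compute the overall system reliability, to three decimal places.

0.998

Parallel (C2 and C3): 1 − (1 − 0.90400)(1 − 0.83700) = 0.98435
Series (C1 and [0.98435]): 0.81800 × 0.98435 = 0.80520
Parallel ([0.80520], C4, and C5): 1 − (1 − 0.80520)(1 − 0.94000)(1 − 0.86000) = 0.998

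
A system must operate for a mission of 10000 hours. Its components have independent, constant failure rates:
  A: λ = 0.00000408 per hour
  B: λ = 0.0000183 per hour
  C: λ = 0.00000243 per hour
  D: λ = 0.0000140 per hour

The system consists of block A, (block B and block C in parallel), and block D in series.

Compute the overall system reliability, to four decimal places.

0.8313

R(A) = exp(−0.00000408 × 10000) = 0.960021
R(B) = exp(−0.0000183 × 10000) = 0.832768
R(C) = exp(−0.00000243 × 10000) = 0.975993
R(D) = exp(−0.0000140 × 10000) = 0.869358
Parallel (B and C): 1 − (1 − 0.832768)(1 − 0.975993) = 0.995985
Series (A, [0.995985], and D): 0.960021 × 0.995985 × 0.869358 = 0.8313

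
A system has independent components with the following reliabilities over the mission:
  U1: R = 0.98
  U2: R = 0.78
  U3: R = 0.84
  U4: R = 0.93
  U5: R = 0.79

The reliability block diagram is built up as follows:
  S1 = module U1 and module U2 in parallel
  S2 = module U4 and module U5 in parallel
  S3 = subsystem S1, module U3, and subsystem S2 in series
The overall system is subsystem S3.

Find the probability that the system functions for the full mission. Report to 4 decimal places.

Parallel (U1 and U2): 1 − (1 − 0.980000)(1 − 0.780000) = 0.995600
Parallel (U4 and U5): 1 − (1 − 0.930000)(1 − 0.790000) = 0.985300
Series ([0.995600], U3, and [0.985300]): 0.995600 × 0.840000 × 0.985300 = 0.8240

0.8240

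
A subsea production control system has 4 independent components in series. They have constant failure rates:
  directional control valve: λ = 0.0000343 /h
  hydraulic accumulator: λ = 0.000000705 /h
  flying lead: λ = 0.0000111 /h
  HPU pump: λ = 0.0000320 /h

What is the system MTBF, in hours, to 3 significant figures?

Series of exponential components: λ_sys = Σ λ_i
λ_sys = 0.0000343 + 0.000000705 + 0.0000111 + 0.0000320 = 7.8105e-05 /h
MTBF = 1 / λ_sys = 12800 h

12800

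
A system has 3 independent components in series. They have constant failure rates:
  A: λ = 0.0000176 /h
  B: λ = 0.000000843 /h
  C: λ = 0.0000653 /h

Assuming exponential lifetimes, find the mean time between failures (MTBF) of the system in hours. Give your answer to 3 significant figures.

Series of exponential components: λ_sys = Σ λ_i
λ_sys = 0.0000176 + 0.000000843 + 0.0000653 = 8.3743e-05 /h
MTBF = 1 / λ_sys = 11900 h

11900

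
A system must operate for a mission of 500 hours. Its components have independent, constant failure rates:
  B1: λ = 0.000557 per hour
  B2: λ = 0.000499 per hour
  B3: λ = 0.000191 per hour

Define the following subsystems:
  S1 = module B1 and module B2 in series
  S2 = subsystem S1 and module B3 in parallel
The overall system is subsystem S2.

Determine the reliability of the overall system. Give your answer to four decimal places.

0.9626

R(B1) = exp(−0.000557 × 500) = 0.756918
R(B2) = exp(−0.000499 × 500) = 0.779190
R(B3) = exp(−0.000191 × 500) = 0.908918
Series (B1 and B2): 0.756918 × 0.779190 = 0.589783
Parallel ([0.589783] and B3): 1 − (1 − 0.589783)(1 − 0.908918) = 0.9626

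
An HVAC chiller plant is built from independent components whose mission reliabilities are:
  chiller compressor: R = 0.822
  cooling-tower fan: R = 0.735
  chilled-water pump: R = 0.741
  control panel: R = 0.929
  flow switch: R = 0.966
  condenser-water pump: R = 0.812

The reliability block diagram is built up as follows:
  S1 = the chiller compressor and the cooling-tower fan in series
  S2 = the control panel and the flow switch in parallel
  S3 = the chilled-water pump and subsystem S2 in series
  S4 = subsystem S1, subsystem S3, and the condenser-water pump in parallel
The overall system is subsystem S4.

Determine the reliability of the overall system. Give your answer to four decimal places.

Series (chiller compressor and cooling-tower fan): 0.822000 × 0.735000 = 0.604170
Parallel (control panel and flow switch): 1 − (1 − 0.929000)(1 − 0.966000) = 0.997586
Series (chilled-water pump and [0.997586]): 0.741000 × 0.997586 = 0.739211
Parallel ([0.604170], [0.739211], and condenser-water pump): 1 − (1 − 0.604170)(1 − 0.739211)(1 − 0.812000) = 0.9806

0.9806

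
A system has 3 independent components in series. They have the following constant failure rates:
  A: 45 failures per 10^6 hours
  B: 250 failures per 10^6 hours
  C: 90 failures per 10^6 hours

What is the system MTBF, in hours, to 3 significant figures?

Series of exponential components: λ_sys = Σ λ_i
λ_sys = 0.000045 + 0.00025 + 0.000090 = 3.8500e-04 /h
MTBF = 1 / λ_sys = 2600 h

2600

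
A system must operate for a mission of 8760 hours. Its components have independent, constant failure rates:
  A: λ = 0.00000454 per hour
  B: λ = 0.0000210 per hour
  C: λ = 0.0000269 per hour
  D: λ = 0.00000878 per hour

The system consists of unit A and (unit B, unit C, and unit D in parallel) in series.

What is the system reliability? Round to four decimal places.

R(A) = exp(−0.00000454 × 8760) = 0.961010
R(B) = exp(−0.0000210 × 8760) = 0.831969
R(C) = exp(−0.0000269 × 8760) = 0.790062
R(D) = exp(−0.00000878 × 8760) = 0.925971
Parallel (B, C, and D): 1 − (1 − 0.831969)(1 − 0.790062)(1 − 0.925971) = 0.997389
Series (A and [0.997389]): 0.961010 × 0.997389 = 0.9585

0.9585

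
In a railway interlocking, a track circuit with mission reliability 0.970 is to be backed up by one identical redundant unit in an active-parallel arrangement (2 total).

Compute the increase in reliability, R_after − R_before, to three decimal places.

0.029

R_before = 0.970
R_after = 1 − (1 − 0.970)^2 = 0.999
ΔR = 0.999 − 0.970 = 0.029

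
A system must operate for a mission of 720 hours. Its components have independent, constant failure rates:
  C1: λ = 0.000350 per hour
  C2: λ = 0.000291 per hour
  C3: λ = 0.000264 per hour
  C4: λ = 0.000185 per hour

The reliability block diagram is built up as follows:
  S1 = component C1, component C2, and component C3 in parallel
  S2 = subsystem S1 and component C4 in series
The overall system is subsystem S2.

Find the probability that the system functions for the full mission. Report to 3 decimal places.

R(C1) = exp(−0.000350 × 720) = 0.77724
R(C2) = exp(−0.000291 × 720) = 0.81097
R(C3) = exp(−0.000264 × 720) = 0.82689
R(C4) = exp(−0.000185 × 720) = 0.87529
Parallel (C1, C2, and C3): 1 − (1 − 0.77724)(1 − 0.81097)(1 − 0.82689) = 0.99271
Series ([0.99271] and C4): 0.99271 × 0.87529 = 0.869

0.869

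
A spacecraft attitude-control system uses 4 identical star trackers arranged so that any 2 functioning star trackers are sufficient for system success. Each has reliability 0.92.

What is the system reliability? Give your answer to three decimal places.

0.998

R = Σ_{i=2}^{4} C(4,i) p^i (1−p)^{4−i} with p = 0.92
C(4,2)·0.92^2·0.08^2 = 0.03250
C(4,3)·0.92^3·0.08^1 = 0.24918
C(4,4)·0.92^4·0.08^0 = 0.71639
Sum = 0.998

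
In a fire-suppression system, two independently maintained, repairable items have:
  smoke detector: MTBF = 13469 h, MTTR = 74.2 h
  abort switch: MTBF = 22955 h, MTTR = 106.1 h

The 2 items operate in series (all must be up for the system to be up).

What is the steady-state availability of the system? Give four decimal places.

A(smoke detector) = MTBF/(MTBF+MTTR) = 13469/(13469+74.2) = 0.994521
A(abort switch) = MTBF/(MTBF+MTTR) = 22955/(22955+106.1) = 0.995399
Series availability: 0.994521 × 0.995399 = 0.9899

0.9899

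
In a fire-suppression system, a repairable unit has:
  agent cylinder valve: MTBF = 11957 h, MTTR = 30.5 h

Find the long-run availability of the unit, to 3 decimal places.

A(agent cylinder valve) = MTBF/(MTBF+MTTR) = 11957/(11957+30.5) = 0.997

0.997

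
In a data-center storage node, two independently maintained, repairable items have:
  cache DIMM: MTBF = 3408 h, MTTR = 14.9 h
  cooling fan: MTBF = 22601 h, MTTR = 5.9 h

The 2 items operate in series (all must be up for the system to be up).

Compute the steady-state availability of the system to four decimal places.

0.9954

A(cache DIMM) = MTBF/(MTBF+MTTR) = 3408/(3408+14.9) = 0.995647
A(cooling fan) = MTBF/(MTBF+MTTR) = 22601/(22601+5.9) = 0.999739
Series availability: 0.995647 × 0.999739 = 0.9954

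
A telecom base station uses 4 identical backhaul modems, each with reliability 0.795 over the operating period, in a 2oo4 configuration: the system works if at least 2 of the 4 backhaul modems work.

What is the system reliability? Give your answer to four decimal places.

0.9708

R = Σ_{i=2}^{4} C(4,i) p^i (1−p)^{4−i} with p = 0.795
C(4,2)·0.795^2·0.205^2 = 0.159365
C(4,3)·0.795^3·0.205^1 = 0.412017
C(4,4)·0.795^4·0.205^0 = 0.399456
Sum = 0.9708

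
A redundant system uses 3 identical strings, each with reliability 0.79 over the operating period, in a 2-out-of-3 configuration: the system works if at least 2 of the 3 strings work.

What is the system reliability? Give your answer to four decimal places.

0.8862

R = Σ_{i=2}^{3} C(3,i) p^i (1−p)^{3−i} with p = 0.79
C(3,2)·0.79^2·0.21^1 = 0.393183
C(3,3)·0.79^3·0.21^0 = 0.493039
Sum = 0.8862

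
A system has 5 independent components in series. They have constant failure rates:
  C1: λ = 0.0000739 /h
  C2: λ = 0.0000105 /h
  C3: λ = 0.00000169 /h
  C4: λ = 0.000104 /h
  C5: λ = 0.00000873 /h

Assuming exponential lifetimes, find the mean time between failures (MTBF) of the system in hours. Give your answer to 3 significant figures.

Series of exponential components: λ_sys = Σ λ_i
λ_sys = 0.0000739 + 0.0000105 + 0.00000169 + 0.000104 + 0.00000873 = 1.9882e-04 /h
MTBF = 1 / λ_sys = 5030 h

5030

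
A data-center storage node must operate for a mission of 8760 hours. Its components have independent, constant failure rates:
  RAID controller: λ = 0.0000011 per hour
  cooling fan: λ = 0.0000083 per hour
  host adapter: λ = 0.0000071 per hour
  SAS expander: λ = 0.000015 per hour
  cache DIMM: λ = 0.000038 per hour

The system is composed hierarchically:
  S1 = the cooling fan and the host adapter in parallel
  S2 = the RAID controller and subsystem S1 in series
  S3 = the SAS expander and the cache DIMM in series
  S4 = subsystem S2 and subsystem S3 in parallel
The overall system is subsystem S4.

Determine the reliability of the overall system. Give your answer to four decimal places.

0.9949

R(RAID controller) = exp(−0.0000011 × 8760) = 0.990410
R(cooling fan) = exp(−0.0000083 × 8760) = 0.929872
R(host adapter) = exp(−0.0000071 × 8760) = 0.939699
R(SAS expander) = exp(−0.000015 × 8760) = 0.876867
R(cache DIMM) = exp(−0.000038 × 8760) = 0.716856
Parallel (cooling fan and host adapter): 1 − (1 − 0.929872)(1 − 0.939699) = 0.995771
Series (RAID controller and [0.995771]): 0.990410 × 0.995771 = 0.986222
Series (SAS expander and cache DIMM): 0.876867 × 0.716856 = 0.628587
Parallel ([0.986222] and [0.628587]): 1 − (1 − 0.986222)(1 − 0.628587) = 0.9949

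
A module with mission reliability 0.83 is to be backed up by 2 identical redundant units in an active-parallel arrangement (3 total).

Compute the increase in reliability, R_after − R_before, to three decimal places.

R_before = 0.83
R_after = 1 − (1 − 0.83)^3 = 0.995
ΔR = 0.995 − 0.83 = 0.165

0.165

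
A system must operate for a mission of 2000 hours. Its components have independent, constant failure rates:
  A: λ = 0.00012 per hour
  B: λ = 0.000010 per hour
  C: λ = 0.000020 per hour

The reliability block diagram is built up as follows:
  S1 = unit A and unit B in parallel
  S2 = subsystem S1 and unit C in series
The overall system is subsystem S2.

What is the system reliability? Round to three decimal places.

R(A) = exp(−0.00012 × 2000) = 0.78663
R(B) = exp(−0.000010 × 2000) = 0.98020
R(C) = exp(−0.000020 × 2000) = 0.96079
Parallel (A and B): 1 − (1 − 0.78663)(1 − 0.98020) = 0.99578
Series ([0.99578] and C): 0.99578 × 0.96079 = 0.957

0.957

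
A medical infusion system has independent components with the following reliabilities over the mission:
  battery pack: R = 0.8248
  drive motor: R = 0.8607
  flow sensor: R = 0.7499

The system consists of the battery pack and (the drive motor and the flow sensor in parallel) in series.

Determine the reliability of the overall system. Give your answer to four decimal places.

0.7961

Parallel (drive motor and flow sensor): 1 − (1 − 0.860700)(1 − 0.749900) = 0.965161
Series (battery pack and [0.965161]): 0.824800 × 0.965161 = 0.7961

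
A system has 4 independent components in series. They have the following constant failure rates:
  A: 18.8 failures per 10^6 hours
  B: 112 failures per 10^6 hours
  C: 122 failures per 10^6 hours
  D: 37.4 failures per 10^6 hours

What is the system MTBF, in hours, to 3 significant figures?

Series of exponential components: λ_sys = Σ λ_i
λ_sys = 0.0000188 + 0.000112 + 0.000122 + 0.0000374 = 2.9020e-04 /h
MTBF = 1 / λ_sys = 3450 h

3450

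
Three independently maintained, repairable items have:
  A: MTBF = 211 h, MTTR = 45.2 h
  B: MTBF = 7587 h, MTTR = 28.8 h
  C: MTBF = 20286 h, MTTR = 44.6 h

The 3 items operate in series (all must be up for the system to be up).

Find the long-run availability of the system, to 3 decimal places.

A(A) = MTBF/(MTBF+MTTR) = 211/(211+45.2) = 0.823575
A(B) = MTBF/(MTBF+MTTR) = 7587/(7587+28.8) = 0.996218
A(C) = MTBF/(MTBF+MTTR) = 20286/(20286+44.6) = 0.997806
Series availability: 0.823575 × 0.996218 × 0.997806 = 0.819

0.819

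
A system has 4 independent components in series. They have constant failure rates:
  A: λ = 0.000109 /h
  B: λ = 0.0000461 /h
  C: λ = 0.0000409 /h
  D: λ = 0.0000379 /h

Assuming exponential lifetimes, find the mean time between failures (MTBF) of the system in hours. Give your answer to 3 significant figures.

Series of exponential components: λ_sys = Σ λ_i
λ_sys = 0.000109 + 0.0000461 + 0.0000409 + 0.0000379 = 2.3390e-04 /h
MTBF = 1 / λ_sys = 4280 h

4280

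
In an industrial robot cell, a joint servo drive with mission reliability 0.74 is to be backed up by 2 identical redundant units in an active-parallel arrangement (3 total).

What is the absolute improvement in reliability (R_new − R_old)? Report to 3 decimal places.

R_before = 0.74
R_after = 1 − (1 − 0.74)^3 = 0.982
ΔR = 0.982 − 0.74 = 0.242

0.242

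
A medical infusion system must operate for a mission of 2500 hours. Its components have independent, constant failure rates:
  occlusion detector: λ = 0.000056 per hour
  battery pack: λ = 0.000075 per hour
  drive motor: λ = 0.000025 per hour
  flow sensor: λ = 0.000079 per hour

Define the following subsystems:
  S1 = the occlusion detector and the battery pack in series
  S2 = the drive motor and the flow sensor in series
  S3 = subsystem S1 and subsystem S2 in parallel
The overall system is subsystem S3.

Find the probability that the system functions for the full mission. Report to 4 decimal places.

0.9361

R(occlusion detector) = exp(−0.000056 × 2500) = 0.869358
R(battery pack) = exp(−0.000075 × 2500) = 0.829029
R(drive motor) = exp(−0.000025 × 2500) = 0.939413
R(flow sensor) = exp(−0.000079 × 2500) = 0.820780
Series (occlusion detector and battery pack): 0.869358 × 0.829029 = 0.720723
Series (drive motor and flow sensor): 0.939413 × 0.820780 = 0.771051
Parallel ([0.720723] and [0.771051]): 1 − (1 − 0.720723)(1 − 0.771051) = 0.9361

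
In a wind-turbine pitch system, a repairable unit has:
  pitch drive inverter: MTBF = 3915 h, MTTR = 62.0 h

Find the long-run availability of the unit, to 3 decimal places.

0.984

A(pitch drive inverter) = MTBF/(MTBF+MTTR) = 3915/(3915+62.0) = 0.984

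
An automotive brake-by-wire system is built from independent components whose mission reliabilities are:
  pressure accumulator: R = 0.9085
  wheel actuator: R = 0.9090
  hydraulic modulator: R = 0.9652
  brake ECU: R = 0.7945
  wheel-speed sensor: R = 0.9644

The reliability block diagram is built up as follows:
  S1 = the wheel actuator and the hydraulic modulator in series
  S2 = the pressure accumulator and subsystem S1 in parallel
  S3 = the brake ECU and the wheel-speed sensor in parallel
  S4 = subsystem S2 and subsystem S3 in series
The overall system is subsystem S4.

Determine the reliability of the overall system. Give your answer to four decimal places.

Series (wheel actuator and hydraulic modulator): 0.909000 × 0.965200 = 0.877367
Parallel (pressure accumulator and [0.877367]): 1 − (1 − 0.908500)(1 − 0.877367) = 0.988779
Parallel (brake ECU and wheel-speed sensor): 1 − (1 − 0.794500)(1 − 0.964400) = 0.992684
Series ([0.988779] and [0.992684]): 0.988779 × 0.992684 = 0.9815

0.9815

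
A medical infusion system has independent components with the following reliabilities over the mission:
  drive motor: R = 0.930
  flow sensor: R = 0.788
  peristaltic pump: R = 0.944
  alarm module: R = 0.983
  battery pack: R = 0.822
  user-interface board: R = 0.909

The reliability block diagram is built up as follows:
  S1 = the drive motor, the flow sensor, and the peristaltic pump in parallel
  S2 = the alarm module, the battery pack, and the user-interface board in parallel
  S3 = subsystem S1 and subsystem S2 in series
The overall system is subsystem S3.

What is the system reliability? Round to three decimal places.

0.999

Parallel (drive motor, flow sensor, and peristaltic pump): 1 − (1 − 0.93000)(1 − 0.78800)(1 − 0.94400) = 0.99917
Parallel (alarm module, battery pack, and user-interface board): 1 − (1 − 0.98300)(1 − 0.82200)(1 − 0.90900) = 0.99972
Series ([0.99917] and [0.99972]): 0.99917 × 0.99972 = 0.999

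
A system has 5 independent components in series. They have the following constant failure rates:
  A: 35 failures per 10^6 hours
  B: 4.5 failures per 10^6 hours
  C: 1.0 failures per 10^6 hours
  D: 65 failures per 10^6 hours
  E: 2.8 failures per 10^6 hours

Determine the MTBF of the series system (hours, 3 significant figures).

Series of exponential components: λ_sys = Σ λ_i
λ_sys = 0.000035 + 0.0000045 + 0.0000010 + 0.000065 + 0.0000028 = 1.0830e-04 /h
MTBF = 1 / λ_sys = 9230 h

9230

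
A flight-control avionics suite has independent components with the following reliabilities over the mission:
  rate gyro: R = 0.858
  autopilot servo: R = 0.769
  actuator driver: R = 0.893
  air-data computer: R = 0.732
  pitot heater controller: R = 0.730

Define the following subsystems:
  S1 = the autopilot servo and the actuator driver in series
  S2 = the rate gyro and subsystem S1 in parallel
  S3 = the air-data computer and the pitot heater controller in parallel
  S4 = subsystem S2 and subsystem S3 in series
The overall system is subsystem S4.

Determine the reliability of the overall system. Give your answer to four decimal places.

Series (autopilot servo and actuator driver): 0.769000 × 0.893000 = 0.686717
Parallel (rate gyro and [0.686717]): 1 − (1 − 0.858000)(1 − 0.686717) = 0.955514
Parallel (air-data computer and pitot heater controller): 1 − (1 − 0.732000)(1 − 0.730000) = 0.927640
Series ([0.955514] and [0.927640]): 0.955514 × 0.927640 = 0.8864

0.8864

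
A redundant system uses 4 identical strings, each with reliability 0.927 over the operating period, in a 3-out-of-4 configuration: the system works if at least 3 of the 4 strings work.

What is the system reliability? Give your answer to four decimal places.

0.9711

R = Σ_{i=3}^{4} C(4,i) p^i (1−p)^{4−i} with p = 0.927
C(4,3)·0.927^3·0.073^1 = 0.232607
C(4,4)·0.927^4·0.073^0 = 0.738446
Sum = 0.9711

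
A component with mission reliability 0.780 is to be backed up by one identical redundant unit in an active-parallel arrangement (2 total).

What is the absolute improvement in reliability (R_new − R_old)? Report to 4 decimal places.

0.1716

R_before = 0.780
R_after = 1 − (1 − 0.780)^2 = 0.9516
ΔR = 0.9516 − 0.780 = 0.1716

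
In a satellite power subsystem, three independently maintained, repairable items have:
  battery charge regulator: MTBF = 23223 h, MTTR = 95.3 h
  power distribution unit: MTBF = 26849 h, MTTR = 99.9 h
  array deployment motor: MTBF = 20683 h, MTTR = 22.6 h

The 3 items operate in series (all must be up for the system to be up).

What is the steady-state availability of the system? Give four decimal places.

A(battery charge regulator) = MTBF/(MTBF+MTTR) = 23223/(23223+95.3) = 0.995913
A(power distribution unit) = MTBF/(MTBF+MTTR) = 26849/(26849+99.9) = 0.996293
A(array deployment motor) = MTBF/(MTBF+MTTR) = 20683/(20683+22.6) = 0.998909
Series availability: 0.995913 × 0.996293 × 0.998909 = 0.9911

0.9911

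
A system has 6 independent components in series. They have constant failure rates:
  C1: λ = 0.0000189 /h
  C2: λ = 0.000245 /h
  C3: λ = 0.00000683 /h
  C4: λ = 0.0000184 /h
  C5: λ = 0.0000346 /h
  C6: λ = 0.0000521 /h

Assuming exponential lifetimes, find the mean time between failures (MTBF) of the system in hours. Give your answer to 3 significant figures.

Series of exponential components: λ_sys = Σ λ_i
λ_sys = 0.0000189 + 0.000245 + 0.00000683 + 0.0000184 + 0.0000346 + 0.0000521 = 3.7583e-04 /h
MTBF = 1 / λ_sys = 2660 h

2660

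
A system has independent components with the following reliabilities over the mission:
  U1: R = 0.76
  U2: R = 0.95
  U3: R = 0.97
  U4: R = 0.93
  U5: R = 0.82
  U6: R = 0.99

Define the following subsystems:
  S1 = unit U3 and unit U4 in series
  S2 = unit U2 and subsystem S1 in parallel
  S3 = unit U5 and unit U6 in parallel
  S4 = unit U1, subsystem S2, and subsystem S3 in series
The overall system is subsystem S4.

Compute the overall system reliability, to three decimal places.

Series (U3 and U4): 0.97000 × 0.93000 = 0.90210
Parallel (U2 and [0.90210]): 1 − (1 − 0.95000)(1 − 0.90210) = 0.99511
Parallel (U5 and U6): 1 − (1 − 0.82000)(1 − 0.99000) = 0.99820
Series (U1, [0.99511], and [0.99820]): 0.76000 × 0.99511 × 0.99820 = 0.755

0.755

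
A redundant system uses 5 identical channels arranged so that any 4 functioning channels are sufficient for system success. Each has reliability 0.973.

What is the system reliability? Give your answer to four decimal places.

R = Σ_{i=4}^{5} C(5,i) p^i (1−p)^{5−i} with p = 0.973
C(5,4)·0.973^4·0.027^1 = 0.121000
C(5,5)·0.973^5·0.027^0 = 0.872096
Sum = 0.9931

0.9931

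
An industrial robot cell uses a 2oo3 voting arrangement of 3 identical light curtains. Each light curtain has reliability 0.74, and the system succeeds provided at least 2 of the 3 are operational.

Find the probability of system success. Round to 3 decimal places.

0.832

R = Σ_{i=2}^{3} C(3,i) p^i (1−p)^{3−i} with p = 0.74
C(3,2)·0.74^2·0.26^1 = 0.42713
C(3,3)·0.74^3·0.26^0 = 0.40522
Sum = 0.832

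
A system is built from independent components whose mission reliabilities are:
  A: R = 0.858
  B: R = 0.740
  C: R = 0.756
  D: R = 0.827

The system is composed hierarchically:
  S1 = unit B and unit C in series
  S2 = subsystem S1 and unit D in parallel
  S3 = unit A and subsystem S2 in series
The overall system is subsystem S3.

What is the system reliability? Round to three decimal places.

0.793

Series (B and C): 0.74000 × 0.75600 = 0.55944
Parallel ([0.55944] and D): 1 − (1 − 0.55944)(1 − 0.82700) = 0.92378
Series (A and [0.92378]): 0.85800 × 0.92378 = 0.793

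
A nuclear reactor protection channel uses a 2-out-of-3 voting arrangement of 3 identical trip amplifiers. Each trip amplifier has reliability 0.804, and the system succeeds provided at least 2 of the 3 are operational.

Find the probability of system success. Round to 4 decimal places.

R = Σ_{i=2}^{3} C(3,i) p^i (1−p)^{3−i} with p = 0.804
C(3,2)·0.804^2·0.196^1 = 0.380093
C(3,3)·0.804^3·0.196^0 = 0.519718
Sum = 0.8998

0.8998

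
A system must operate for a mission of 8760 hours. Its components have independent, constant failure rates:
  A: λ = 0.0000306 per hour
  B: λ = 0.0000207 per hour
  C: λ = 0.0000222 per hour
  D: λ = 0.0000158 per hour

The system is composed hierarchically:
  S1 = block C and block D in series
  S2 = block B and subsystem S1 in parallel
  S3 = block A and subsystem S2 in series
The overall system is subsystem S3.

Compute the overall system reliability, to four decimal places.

0.7289

R(A) = exp(−0.0000306 × 8760) = 0.764865
R(B) = exp(−0.0000207 × 8760) = 0.834158
R(C) = exp(−0.0000222 × 8760) = 0.823269
R(D) = exp(−0.0000158 × 8760) = 0.870743
Series (C and D): 0.823269 × 0.870743 = 0.716856
Parallel (B and [0.716856]): 1 − (1 − 0.834158)(1 − 0.716856) = 0.953043
Series (A and [0.953043]): 0.764865 × 0.953043 = 0.7289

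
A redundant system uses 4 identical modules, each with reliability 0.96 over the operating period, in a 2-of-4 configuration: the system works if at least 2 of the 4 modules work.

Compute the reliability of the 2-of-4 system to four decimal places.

R = Σ_{i=2}^{4} C(4,i) p^i (1−p)^{4−i} with p = 0.96
C(4,2)·0.96^2·0.04^2 = 0.008847
C(4,3)·0.96^3·0.04^1 = 0.141558
C(4,4)·0.96^4·0.04^0 = 0.849347
Sum = 0.9998

0.9998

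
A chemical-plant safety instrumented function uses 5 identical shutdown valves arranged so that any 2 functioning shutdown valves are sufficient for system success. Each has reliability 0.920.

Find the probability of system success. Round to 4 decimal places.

0.9998

R = Σ_{i=2}^{5} C(5,i) p^i (1−p)^{5−i} with p = 0.920
C(5,2)·0.920^2·0.080^3 = 0.004334
C(5,3)·0.920^3·0.080^2 = 0.049836
C(5,4)·0.920^4·0.080^1 = 0.286557
C(5,5)·0.920^5·0.080^0 = 0.659082
Sum = 0.9998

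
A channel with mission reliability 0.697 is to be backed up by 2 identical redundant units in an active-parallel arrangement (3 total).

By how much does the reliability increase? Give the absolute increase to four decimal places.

R_before = 0.697
R_after = 1 − (1 − 0.697)^3 = 0.9722
ΔR = 0.9722 − 0.697 = 0.2752

0.2752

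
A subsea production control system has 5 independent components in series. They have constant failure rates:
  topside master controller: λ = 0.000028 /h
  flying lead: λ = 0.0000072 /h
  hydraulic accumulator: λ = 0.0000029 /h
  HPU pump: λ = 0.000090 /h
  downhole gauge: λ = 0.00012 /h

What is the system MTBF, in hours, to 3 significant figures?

Series of exponential components: λ_sys = Σ λ_i
λ_sys = 0.000028 + 0.0000072 + 0.0000029 + 0.000090 + 0.00012 = 2.4810e-04 /h
MTBF = 1 / λ_sys = 4030 h

4030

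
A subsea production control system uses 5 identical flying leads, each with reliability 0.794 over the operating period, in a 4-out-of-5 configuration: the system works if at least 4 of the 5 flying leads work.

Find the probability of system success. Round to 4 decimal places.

R = Σ_{i=4}^{5} C(5,i) p^i (1−p)^{5−i} with p = 0.794
C(5,4)·0.794^4·0.206^1 = 0.409373
C(5,5)·0.794^5·0.206^0 = 0.315575
Sum = 0.7249

0.7249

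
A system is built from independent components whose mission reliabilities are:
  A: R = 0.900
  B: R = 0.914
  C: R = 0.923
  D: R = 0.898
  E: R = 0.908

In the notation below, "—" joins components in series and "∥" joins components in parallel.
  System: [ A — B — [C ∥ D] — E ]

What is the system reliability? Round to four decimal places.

0.7411

Parallel (C and D): 1 − (1 − 0.923000)(1 − 0.898000) = 0.992146
Series (A, B, [0.992146], and E): 0.900000 × 0.914000 × 0.992146 × 0.908000 = 0.7411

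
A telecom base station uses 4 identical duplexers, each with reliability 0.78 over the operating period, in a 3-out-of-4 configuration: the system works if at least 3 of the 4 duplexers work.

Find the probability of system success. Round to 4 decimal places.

0.7878

R = Σ_{i=3}^{4} C(4,i) p^i (1−p)^{4−i} with p = 0.78
C(4,3)·0.78^3·0.22^1 = 0.417606
C(4,4)·0.78^4·0.22^0 = 0.370151
Sum = 0.7878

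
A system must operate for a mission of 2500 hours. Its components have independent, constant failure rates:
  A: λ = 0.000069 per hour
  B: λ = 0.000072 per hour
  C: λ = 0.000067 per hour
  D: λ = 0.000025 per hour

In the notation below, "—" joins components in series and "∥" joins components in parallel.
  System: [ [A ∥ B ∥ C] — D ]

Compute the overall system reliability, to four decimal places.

0.9356

R(A) = exp(−0.000069 × 2500) = 0.841558
R(B) = exp(−0.000072 × 2500) = 0.835270
R(C) = exp(−0.000067 × 2500) = 0.845777
R(D) = exp(−0.000025 × 2500) = 0.939413
Parallel (A, B, and C): 1 − (1 − 0.841558)(1 − 0.835270)(1 − 0.845777) = 0.995975
Series ([0.995975] and D): 0.995975 × 0.939413 = 0.9356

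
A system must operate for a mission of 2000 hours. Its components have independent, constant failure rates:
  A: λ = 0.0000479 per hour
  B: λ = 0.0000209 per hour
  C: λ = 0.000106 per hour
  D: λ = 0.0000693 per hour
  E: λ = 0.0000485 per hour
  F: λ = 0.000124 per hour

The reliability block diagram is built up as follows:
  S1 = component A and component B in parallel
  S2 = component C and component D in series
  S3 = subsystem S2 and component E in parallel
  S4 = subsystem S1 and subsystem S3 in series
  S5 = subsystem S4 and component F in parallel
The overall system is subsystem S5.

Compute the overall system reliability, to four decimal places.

0.9932

R(A) = exp(−0.0000479 × 2000) = 0.908646
R(B) = exp(−0.0000209 × 2000) = 0.959062
R(C) = exp(−0.000106 × 2000) = 0.808965
R(D) = exp(−0.0000693 × 2000) = 0.870576
R(E) = exp(−0.0000485 × 2000) = 0.907556
R(F) = exp(−0.000124 × 2000) = 0.780360
Parallel (A and B): 1 − (1 − 0.908646)(1 − 0.959062) = 0.996260
Series (C and D): 0.808965 × 0.870576 = 0.704266
Parallel ([0.704266] and E): 1 − (1 − 0.704266)(1 − 0.907556) = 0.972661
Series ([0.996260] and [0.972661]): 0.996260 × 0.972661 = 0.969023
Parallel ([0.969023] and F): 1 − (1 − 0.969023)(1 − 0.780360) = 0.9932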